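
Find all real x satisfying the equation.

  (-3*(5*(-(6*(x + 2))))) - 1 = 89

Step 1. [(-3*(5*(-(6*(x + 2))))) - 1 = 89] peel the -1: add 1 from each side, so sub: -3*(5*(-(6*(x + 2)))) = 90.
Step 2. [-3*(5*(-(6*(x + 2)))) = 90] LHS = -3·(…); ÷-3 both sides ⇒ div: 5*(-(6*(x + 2))) = -30.
Step 3. [5*(-(6*(x + 2))) = -30] LHS = 5·(…); ÷5 both sides ⇒ div: -(6*(x + 2)) = -6.
Step 4. [-(6*(x + 2)) = -6] LHS negated; negate both sides, so neg: 6*(x + 2) = 6.
Step 5. [6*(x + 2) = 6] leading coefficient 6: divide by 6. So div: x + 2 = 1.
Step 6. [x + 2 = 1] +2 is outermost — subtract 2 both sides, so sub: x = -1.

Answer: x ∈ {-1}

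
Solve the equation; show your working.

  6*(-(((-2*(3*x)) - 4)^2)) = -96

Step 1. [6*(-(((-2*(3*x)) - 4)^2)) = -96] 6 out front; divide by 6, so div: -(((-2*(3*x)) - 4)^2) = -16.
Step 2. [-(((-2*(3*x)) - 4)^2) = -16] leading − — multiply by −1, so neg: ((-2*(3*x)) - 4)^2 = 16.
Step 3. [((-2*(3*x)) - 4)^2 = 16] √ both sides: 16 ≥ 0 gives two branches, so sqrt: (-2*(3*x)) - 4 = 4 or -4.
Step 4. [(-2*(3*x)) - 4 = 4 or -4] -2 divides every term; factor it out. So factor: (3*x) + 2 = -2 or 2.
Step 5. [(3*x) + 2 = -2 or 2] 2 comes off first (subtract 2), so sub: 3*x = -4 or 0.
Step 6. [3*x = -4 or 0] 3·(inner) — divide through by 3. So div: x = -4/3 or 0.

Answer: x ∈ {-4/3, 0}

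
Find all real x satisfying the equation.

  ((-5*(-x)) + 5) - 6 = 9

Step 1. [((-5*(-x)) + 5) - 6 = 9] 6 comes off first (add 6) ⇒ sub: (-5*(-x)) + 5 = 15.
Step 2. [(-5*(-x)) + 5 = 15] the outer +5 inverts by subtracting 5. So sub: -5*(-x) = 10.
Step 3. [-5*(-x) = 10] LHS = -5·(…); ÷-5 both sides. So div: -x = -2.
Step 4. [-x = -2] flip signs both sides, so neg: x = 2.

Answer: x ∈ {2}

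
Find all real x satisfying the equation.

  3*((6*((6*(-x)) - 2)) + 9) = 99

Step 1. [3*((6*((6*(-x)) - 2)) + 9) = 99] LHS = 3·(…); ÷3 both sides ⇒ div: (6*((6*(-x)) - 2)) + 9 = 33.
Step 2. [(6*((6*(-x)) - 2)) + 9 = 33] subtract 9: x sits inside (… + 9) ⇒ sub: 6*((6*(-x)) - 2) = 24.
Step 3. [6*((6*(-x)) - 2) = 24] divide by the outer 6 ⇒ div: (6*(-x)) - 2 = 4.
Step 4. [(6*(-x)) - 2 = 4] -2 is outermost — add 2 both sides. So sub: 6*(-x) = 6.
Step 5. [6*(-x) = 6] 6 out front; divide by 6. So div: -x = 1.
Step 6. [-x = 1] flip signs both sides. So neg: x = -1.

Answer: x ∈ {-1}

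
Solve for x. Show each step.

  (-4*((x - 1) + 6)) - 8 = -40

Step 1. [(-4*((x - 1) + 6)) - 8 = -40] common factor -4 (LHS and -40) — divide through ⇒ factor: ((x - 1) + 6) + 2 = 10.
Step 2. [((x - 1) + 6) + 2 = 10] 2 comes off first (subtract 2), so sub: (x - 1) + 6 = 8.
Step 3. [(x - 1) + 6 = 8] subtract 6: x sits inside (… + 6) ⇒ sub: x - 1 = 2.
Step 4. [x - 1 = 2] peel the -1: add 1 from each side. So sub: x = 3.

Answer: x ∈ {3}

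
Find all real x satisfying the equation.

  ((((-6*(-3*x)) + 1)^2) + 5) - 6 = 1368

Step 1. [((((-6*(-3*x)) + 1)^2) + 5) - 6 = 1368] add 6: x sits inside (… - 6). So sub: (((-6*(-3*x)) + 1)^2) + 5 = 1374.
Step 2. [(((-6*(-3*x)) + 1)^2) + 5 = 1374] +5 is outermost — subtract 5 both sides. So sub: ((-6*(-3*x)) + 1)^2 = 1369.
Step 3. [((-6*(-3*x)) + 1)^2 = 1369] 1369 ≥ 0, LHS is (·)² — take ±√ ⇒ sqrt: (-6*(-3*x)) + 1 = 37 or -37.
Step 4. [(-6*(-3*x)) + 1 = 37 or -37] subtract 1: x sits inside (… + 1), so sub: -6*(-3*x) = 36 or -38.
Step 5. [-6*(-3*x) = 36 or -38] -6 out front; divide by -6 ⇒ div: -3*x = -6 or 19/3.
Step 6. [-3*x = -6 or 19/3] leading coefficient -3: divide by -3. So div: x = 2 or -19/9.

Answer: x ∈ {-19/9, 2}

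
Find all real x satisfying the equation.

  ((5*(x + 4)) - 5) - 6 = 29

Step 1. [((5*(x + 4)) - 5) - 6 = 29] the outer -6 inverts by adding 6. So sub: (5*(x + 4)) - 5 = 35.
Step 2. [(5*(x + 4)) - 5 = 35] 5 | LHS and 5 | 35: pull 5 out. So factor: (x + 4) - 1 = 7.
Step 3. [(x + 4) - 1 = 7] 1 comes off first (add 1). So sub: x + 4 = 8.
Step 4. [x + 4 = 8] peel the +4: subtract 4 from each side, so sub: x = 4.

Answer: x ∈ {4}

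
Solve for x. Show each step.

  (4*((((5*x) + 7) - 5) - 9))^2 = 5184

Step 1. [(4*((((5*x) + 7) - 5) - 9))^2 = 5184] √ both sides: 5184 ≥ 0 gives two branches, so sqrt: 4*((((5*x) + 7) - 5) - 9) = 72 or -72.
Step 2. [4*((((5*x) + 7) - 5) - 9) = 72 or -72] 4 out front; divide by 4. So div: (((5*x) + 7) - 5) - 9 = 18 or -18.
Step 3. [(((5*x) + 7) - 5) - 9 = 18 or -18] the outer -9 inverts by adding 9, so sub: ((5*x) + 7) - 5 = 27 or -9.
Step 4. [((5*x) + 7) - 5 = 27 or -9] 5 comes off first (add 5), so sub: (5*x) + 7 = 32 or -4.
Step 5. [(5*x) + 7 = 32 or -4] peel the +7: subtract 7 from each side, so sub: 5*x = 25 or -11.
Step 6. [5*x = 25 or -11] 5 out front; divide by 5. So div: x = 5 or -11/5.

Answer: x ∈ {-11/5, 5}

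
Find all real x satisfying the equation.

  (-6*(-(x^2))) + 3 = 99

Step 1. [(-6*(-(x^2))) + 3 = 99] subtract 3: x sits inside (… + 3) ⇒ sub: -6*(-(x^2)) = 96.
Step 2. [-6*(-(x^2)) = 96] divide by the outer -6. So div: -(x^2) = -16.
Step 3. [-(x^2) = -16] flip signs both sides, so neg: x^2 = 16.
Step 4. [x^2 = 16] √ both sides: 16 ≥ 0 gives two branches, so sqrt: x = 4 or -4.

Answer: x ∈ {-4, 4}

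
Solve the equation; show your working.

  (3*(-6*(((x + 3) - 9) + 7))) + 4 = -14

Step 1. [(3*(-6*(((x + 3) - 9) + 7))) + 4 = -14] +4 is outermost — subtract 4 both sides, so sub: 3*(-6*(((x + 3) - 9) + 7)) = -18.
Step 2. [3*(-6*(((x + 3) - 9) + 7)) = -18] LHS = 3·(…); ÷3 both sides. So div: -6*(((x + 3) - 9) + 7) = -6.
Step 3. [-6*(((x + 3) - 9) + 7) = -6] divide by the outer -6. So div: ((x + 3) - 9) + 7 = 1.
Step 4. [((x + 3) - 9) + 7 = 1] the outer +7 inverts by subtracting 7. So sub: (x + 3) - 9 = -6.
Step 5. [(x + 3) - 9 = -6] add 9: x sits inside (… - 9) ⇒ sub: x + 3 = 3.
Step 6. [x + 3 = 3] subtract 3: x sits inside (… + 3), so sub: x = 0.

Answer: x ∈ {0}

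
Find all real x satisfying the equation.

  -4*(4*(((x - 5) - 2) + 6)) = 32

Step 1. [-4*(4*(((x - 5) - 2) + 6)) = 32] -4·(inner) — divide through by -4 ⇒ div: 4*(((x - 5) - 2) + 6) = -8.
Step 2. [4*(((x - 5) - 2) + 6) = -8] 4·(inner) — divide through by 4. So div: ((x - 5) - 2) + 6 = -2.
Step 3. [((x - 5) - 2) + 6 = -2] peel the +6: subtract 6 from each side. So sub: (x - 5) - 2 = -8.
Step 4. [(x - 5) - 2 = -8] the outer -2 inverts by adding 2, so sub: x - 5 = -6.
Step 5. [x - 5 = -6] the outer -5 inverts by adding 5 ⇒ sub: x = -1.

Answer: x ∈ {-1}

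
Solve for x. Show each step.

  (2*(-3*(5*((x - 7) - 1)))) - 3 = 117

Step 1. [(2*(-3*(5*((x - 7) - 1)))) - 3 = 117] 3 comes off first (add 3). So sub: 2*(-3*(5*((x - 7) - 1))) = 120.
Step 2. [2*(-3*(5*((x - 7) - 1))) = 120] leading coefficient 2: divide by 2. So div: -3*(5*((x - 7) - 1)) = 60.
Step 3. [-3*(5*((x - 7) - 1)) = 60] -3 out front; divide by -3. So div: 5*((x - 7) - 1) = -20.
Step 4. [5*((x - 7) - 1) = -20] leading coefficient 5: divide by 5, so div: (x - 7) - 1 = -4.
Step 5. [(x - 7) - 1 = -4] -1 is outermost — add 1 both sides. So sub: x - 7 = -3.
Step 6. [x - 7 = -3] peel the -7: add 7 from each side. So sub: x = 4.

Answer: x ∈ {4}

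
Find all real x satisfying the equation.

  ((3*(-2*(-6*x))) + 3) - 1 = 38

Step 1. [((3*(-2*(-6*x))) + 3) - 1 = 38] peel the -1: add 1 from each side. So sub: (3*(-2*(-6*x))) + 3 = 39.
Step 2. [(3*(-2*(-6*x))) + 3 = 39] common factor 3 (LHS and 39) — divide through, so factor: (-2*(-6*x)) + 1 = 13.
Step 3. [(-2*(-6*x)) + 1 = 13] subtract 1: x sits inside (… + 1) ⇒ sub: -2*(-6*x) = 12.
Step 4. [-2*(-6*x) = 12] leading coefficient -2: divide by -2. So div: -6*x = -6.
Step 5. [-6*x = -6] leading coefficient -6: divide by -6 ⇒ div: x = 1.

Answer: x ∈ {1}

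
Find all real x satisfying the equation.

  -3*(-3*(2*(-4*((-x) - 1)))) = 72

Step 1. [-3*(-3*(2*(-4*((-x) - 1)))) = 72] leading coefficient -3: divide by -3 ⇒ div: -3*(2*(-4*((-x) - 1))) = -24.
Step 2. [-3*(2*(-4*((-x) - 1))) = -24] LHS = -3·(…); ÷-3 both sides ⇒ div: 2*(-4*((-x) - 1)) = 8.
Step 3. [2*(-4*((-x) - 1)) = 8] 2·(inner) — divide through by 2 ⇒ div: -4*((-x) - 1) = 4.
Step 4. [-4*((-x) - 1) = 4] -4·(inner) — divide through by -4 ⇒ div: (-x) - 1 = -1.
Step 5. [(-x) - 1 = -1] -1 is outermost — add 1 both sides. So sub: -x = 0.
Step 6. [-x = 0] leading − — multiply by −1, so neg: x = 0.

Answer: x ∈ {0}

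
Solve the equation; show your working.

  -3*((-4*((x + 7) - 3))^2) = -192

Step 1. [-3*((-4*((x + 7) - 3))^2) = -192] divide by the outer -3, so div: (-4*((x + 7) - 3))^2 = 64.
Step 2. [(-4*((x + 7) - 3))^2 = 64] √ both sides: 64 ≥ 0 gives two branches ⇒ sqrt: -4*((x + 7) - 3) = 8 or -8.
Step 3. [-4*((x + 7) - 3) = 8 or -8] -4 out front; divide by -4 ⇒ div: (x + 7) - 3 = -2 or 2.
Step 4. [(x + 7) - 3 = -2 or 2] -3 is outermost — add 3 both sides. So sub: x + 7 = 1 or 5.
Step 5. [x + 7 = 1 or 5] peel the +7: subtract 7 from each side, so sub: x = -6 or -2.

Answer: x ∈ {-6, -2}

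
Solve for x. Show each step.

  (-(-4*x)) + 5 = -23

Step 1. [(-(-4*x)) + 5 = -23] the outer +5 inverts by subtracting 5 ⇒ sub: -(-4*x) = -28.
Step 2. [-(-4*x) = -28] LHS negated; negate both sides, so neg: -4*x = 28.
Step 3. [-4*x = 28] divide by the outer -4 ⇒ div: x = -7.

Answer: x ∈ {-7}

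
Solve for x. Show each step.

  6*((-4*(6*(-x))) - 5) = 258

Step 1. [6*((-4*(6*(-x))) - 5) = 258] 6 out front; divide by 6. So div: (-4*(6*(-x))) - 5 = 43.
Step 2. [(-4*(6*(-x))) - 5 = 43] -5 is outermost — add 5 both sides, so sub: -4*(6*(-x)) = 48.
Step 3. [-4*(6*(-x)) = 48] leading coefficient -4: divide by -4. So div: 6*(-x) = -12.
Step 4. [6*(-x) = -12] 6 out front; divide by 6, so div: -x = -2.
Step 5. [-x = -2] flip signs both sides, so neg: x = 2.

Answer: x ∈ {2}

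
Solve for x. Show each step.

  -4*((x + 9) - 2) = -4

Step 1. [-4*((x + 9) - 2) = -4] -4 out front; divide by -4, so div: (x + 9) - 2 = 1.
Step 2. [(x + 9) - 2 = 1] peel the -2: add 2 from each side, so sub: x + 9 = 3.
Step 3. [x + 9 = 3] +9 is outermost — subtract 9 both sides. So sub: x = -6.

Answer: x ∈ {-6}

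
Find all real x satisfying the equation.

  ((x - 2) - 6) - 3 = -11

Step 1. [((x - 2) - 6) - 3 = -11] 3 comes off first (add 3). So sub: (x - 2) - 6 = -8.
Step 2. [(x - 2) - 6 = -8] the outer -6 inverts by adding 6, so sub: x - 2 = -2.
Step 3. [x - 2 = -2] peel the -2: add 2 from each side ⇒ sub: x = 0.

Answer: x ∈ {0}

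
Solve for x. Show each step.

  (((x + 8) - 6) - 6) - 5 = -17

Step 1. [(((x + 8) - 6) - 6) - 5 = -17] peel the -5: add 5 from each side ⇒ sub: ((x + 8) - 6) - 6 = -12.
Step 2. [((x + 8) - 6) - 6 = -12] the outer -6 inverts by adding 6, so sub: (x + 8) - 6 = -6.
Step 3. [(x + 8) - 6 = -6] -6 is outermost — add 6 both sides, so sub: x + 8 = 0.
Step 4. [x + 8 = 0] the outer +8 inverts by subtracting 8, so sub: x = -8.

Answer: x ∈ {-8}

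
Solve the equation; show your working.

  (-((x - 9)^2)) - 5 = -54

Step 1. [(-((x - 9)^2)) - 5 = -54] add 5: x sits inside (… - 5), so sub: -((x - 9)^2) = -49.
Step 2. [-((x - 9)^2) = -49] flip signs both sides, so neg: (x - 9)^2 = 49.
Step 3. [(x - 9)^2 = 49] LHS squared, RHS 49 ≥ 0: apply √ (±), so sqrt: x - 9 = 7 or -7.
Step 4. [x - 9 = 7 or -7] the outer -9 inverts by adding 9, so sub: x = 16 or 2.

Answer: x ∈ {2, 16}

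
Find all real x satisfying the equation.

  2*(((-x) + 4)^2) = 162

Step 1. [2*(((-x) + 4)^2) = 162] 2·(inner) — divide through by 2, so div: ((-x) + 4)^2 = 81.
Step 2. [((-x) + 4)^2 = 81] √ both sides: 81 ≥ 0 gives two branches, so sqrt: (-x) + 4 = 9 or -9.
Step 3. [(-x) + 4 = 9 or -9] the outer +4 inverts by subtracting 4, so sub: -x = 5 or -13.
Step 4. [-x = 5 or -13] flip signs both sides, so neg: x = -5 or 13.

Answer: x ∈ {-5, 13}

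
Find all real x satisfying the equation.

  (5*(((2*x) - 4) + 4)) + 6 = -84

Step 1. [(5*(((2*x) - 4) + 4)) + 6 = -84] +6 is outermost — subtract 6 both sides. So sub: 5*(((2*x) - 4) + 4) = -90.
Step 2. [5*(((2*x) - 4) + 4) = -90] 5·(inner) — divide through by 5, so div: ((2*x) - 4) + 4 = -18.
Step 3. [((2*x) - 4) + 4 = -18] +4 is outermost — subtract 4 both sides ⇒ sub: (2*x) - 4 = -22.
Step 4. [(2*x) - 4 = -22] the outer -4 inverts by adding 4 ⇒ sub: 2*x = -18.
Step 5. [2*x = -18] leading coefficient 2: divide by 2 ⇒ div: x = -9.

Answer: x ∈ {-9}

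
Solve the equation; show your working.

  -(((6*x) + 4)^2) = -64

Step 1. [-(((6*x) + 4)^2) = -64] LHS negated; negate both sides ⇒ neg: ((6*x) + 4)^2 = 64.
Step 2. [((6*x) + 4)^2 = 64] 64 ≥ 0, LHS is (·)² — take ±√, so sqrt: (6*x) + 4 = 8 or -8.
Step 3. [(6*x) + 4 = 8 or -8] subtract 4: x sits inside (… + 4), so sub: 6*x = 4 or -12.
Step 4. [6*x = 4 or -12] 6 out front; divide by 6. So div: x = 2/3 or -2.

Answer: x ∈ {-2, 2/3}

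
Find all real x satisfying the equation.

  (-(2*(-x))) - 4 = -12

Step 1. [(-(2*(-x))) - 4 = -12] add 4: x sits inside (… - 4), so sub: -(2*(-x)) = -8.
Step 2. [-(2*(-x)) = -8] leading − — multiply by −1 ⇒ neg: 2*(-x) = 8.
Step 3. [2*(-x) = 8] LHS = 2·(…); ÷2 both sides ⇒ div: -x = 4.
Step 4. [-x = 4] leading − — multiply by −1, so neg: x = -4.

Answer: x ∈ {-4}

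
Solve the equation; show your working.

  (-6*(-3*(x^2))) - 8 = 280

Step 1. [(-6*(-3*(x^2))) - 8 = 280] add 8: x sits inside (… - 8), so sub: -6*(-3*(x^2)) = 288.
Step 2. [-6*(-3*(x^2)) = 288] divide by the outer -6. So div: -3*(x^2) = -48.
Step 3. [-3*(x^2) = -48] leading coefficient -3: divide by -3. So div: x^2 = 16.
Step 4. [x^2 = 16] √ both sides: 16 ≥ 0 gives two branches. So sqrt: x = 4 or -4.

Answer: x ∈ {-4, 4}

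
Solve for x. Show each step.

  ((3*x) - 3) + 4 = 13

Step 1. [((3*x) - 3) + 4 = 13] +4 is outermost — subtract 4 both sides ⇒ sub: (3*x) - 3 = 9.
Step 2. [(3*x) - 3 = 9] 3 | LHS and 3 | 9: pull 3 out. So factor: x - 1 = 3.
Step 3. [x - 1 = 3] add 1: x sits inside (… - 1) ⇒ sub: x = 4.

Answer: x ∈ {4}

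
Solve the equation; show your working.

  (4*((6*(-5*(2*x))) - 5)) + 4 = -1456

Step 1. [(4*((6*(-5*(2*x))) - 5)) + 4 = -1456] 4 divides every term; factor it out ⇒ factor: ((6*(-5*(2*x))) - 5) + 1 = -364.
Step 2. [((6*(-5*(2*x))) - 5) + 1 = -364] subtract 1: x sits inside (… + 1). So sub: (6*(-5*(2*x))) - 5 = -365.
Step 3. [(6*(-5*(2*x))) - 5 = -365] add 5: x sits inside (… - 5). So sub: 6*(-5*(2*x)) = -360.
Step 4. [6*(-5*(2*x)) = -360] leading coefficient 6: divide by 6, so div: -5*(2*x) = -60.
Step 5. [-5*(2*x) = -60] -5·(inner) — divide through by -5. So div: 2*x = 12.
Step 6. [2*x = 12] 2 out front; divide by 2, so div: x = 6.

Answer: x ∈ {6}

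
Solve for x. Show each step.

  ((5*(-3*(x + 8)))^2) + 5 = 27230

Step 1. [((5*(-3*(x + 8)))^2) + 5 = 27230] the outer +5 inverts by subtracting 5 ⇒ sub: (5*(-3*(x + 8)))^2 = 27225.
Step 2. [(5*(-3*(x + 8)))^2 = 27225] √ both sides: 27225 ≥ 0 gives two branches ⇒ sqrt: 5*(-3*(x + 8)) = 165 or -165.
Step 3. [5*(-3*(x + 8)) = 165 or -165] 5 out front; divide by 5, so div: -3*(x + 8) = 33 or -33.
Step 4. [-3*(x + 8) = 33 or -33] -3 out front; divide by -3 ⇒ div: x + 8 = -11 or 11.
Step 5. [x + 8 = -11 or 11] peel the +8: subtract 8 from each side, so sub: x = -19 or 3.

Answer: x ∈ {-19, 3}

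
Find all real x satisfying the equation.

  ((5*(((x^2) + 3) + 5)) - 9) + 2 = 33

Step 1. [((5*(((x^2) + 3) + 5)) - 9) + 2 = 33] 2 comes off first (subtract 2) ⇒ sub: (5*(((x^2) + 3) + 5)) - 9 = 31.
Step 2. [(5*(((x^2) + 3) + 5)) - 9 = 31] the outer -9 inverts by adding 9, so sub: 5*(((x^2) + 3) + 5) = 40.
Step 3. [5*(((x^2) + 3) + 5) = 40] leading coefficient 5: divide by 5 ⇒ div: ((x^2) + 3) + 5 = 8.
Step 4. [((x^2) + 3) + 5 = 8] 5 comes off first (subtract 5), so sub: (x^2) + 3 = 3.
Step 5. [(x^2) + 3 = 3] peel the +3: subtract 3 from each side. So sub: x^2 = 0.
Step 6. [x^2 = 0] LHS squared, RHS 0 ≥ 0: apply √ (±) ⇒ sqrt: x = 0.

Answer: x ∈ {0}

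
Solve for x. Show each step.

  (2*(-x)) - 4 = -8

Step 1. [(2*(-x)) - 4 = -8] 4 comes off first (add 4) ⇒ sub: 2*(-x) = -4.
Step 2. [2*(-x) = -4] LHS = 2·(…); ÷2 both sides ⇒ div: -x = -2.
Step 3. [-x = -2] flip signs both sides, so neg: x = 2.

Answer: x ∈ {2}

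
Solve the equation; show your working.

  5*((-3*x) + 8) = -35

Step 1. [5*((-3*x) + 8) = -35] divide by the outer 5, so div: (-3*x) + 8 = -7.
Step 2. [(-3*x) + 8 = -7] 8 comes off first (subtract 8) ⇒ sub: -3*x = -15.
Step 3. [-3*x = -15] -3 out front; divide by -3, so div: x = 5.

Answer: x ∈ {5}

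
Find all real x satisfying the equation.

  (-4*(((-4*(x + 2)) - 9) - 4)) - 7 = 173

Step 1. [(-4*(((-4*(x + 2)) - 9) - 4)) - 7 = 173] -7 is outermost — add 7 both sides. So sub: -4*(((-4*(x + 2)) - 9) - 4) = 180.
Step 2. [-4*(((-4*(x + 2)) - 9) - 4) = 180] LHS = -4·(…); ÷-4 both sides. So div: ((-4*(x + 2)) - 9) - 4 = -45.
Step 3. [((-4*(x + 2)) - 9) - 4 = -45] 4 comes off first (add 4), so sub: (-4*(x + 2)) - 9 = -41.
Step 4. [(-4*(x + 2)) - 9 = -41] add 9: x sits inside (… - 9). So sub: -4*(x + 2) = -32.
Step 5. [-4*(x + 2) = -32] LHS = -4·(…); ÷-4 both sides. So div: x + 2 = 8.
Step 6. [x + 2 = 8] +2 is outermost — subtract 2 both sides, so sub: x = 6.

Answer: x ∈ {6}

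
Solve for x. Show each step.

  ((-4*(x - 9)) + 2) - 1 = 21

Step 1. [((-4*(x - 9)) + 2) - 1 = 21] the outer -1 inverts by adding 1. So sub: (-4*(x - 9)) + 2 = 22.
Step 2. [(-4*(x - 9)) + 2 = 22] peel the +2: subtract 2 from each side, so sub: -4*(x - 9) = 20.
Step 3. [-4*(x - 9) = 20] leading coefficient -4: divide by -4 ⇒ div: x - 9 = -5.
Step 4. [x - 9 = -5] peel the -9: add 9 from each side, so sub: x = 4.

Answer: x ∈ {4}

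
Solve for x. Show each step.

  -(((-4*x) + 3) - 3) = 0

Step 1. [-(((-4*x) + 3) - 3) = 0] flip signs both sides, so neg: ((-4*x) + 3) - 3 = 0.
Step 2. [((-4*x) + 3) - 3 = 0] add 3: x sits inside (… - 3) ⇒ sub: (-4*x) + 3 = 3.
Step 3. [(-4*x) + 3 = 3] 3 comes off first (subtract 3) ⇒ sub: -4*x = 0.
Step 4. [-4*x = 0] -4 out front; divide by -4. So div: x = 0.

Answer: x ∈ {0}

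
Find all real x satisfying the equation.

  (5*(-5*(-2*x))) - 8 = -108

Step 1. [(5*(-5*(-2*x))) - 8 = -108] peel the -8: add 8 from each side. So sub: 5*(-5*(-2*x)) = -100.
Step 2. [5*(-5*(-2*x)) = -100] divide by the outer 5 ⇒ div: -5*(-2*x) = -20.
Step 3. [-5*(-2*x) = -20] divide by the outer -5, so div: -2*x = 4.
Step 4. [-2*x = 4] -2·(inner) — divide through by -2, so div: x = -2.

Answer: x ∈ {-2}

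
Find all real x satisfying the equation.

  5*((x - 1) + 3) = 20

Step 1. [5*((x - 1) + 3) = 20] 5 out front; divide by 5. So div: (x - 1) + 3 = 4.
Step 2. [(x - 1) + 3 = 4] the outer +3 inverts by subtracting 3, so sub: x - 1 = 1.
Step 3. [x - 1 = 1] 1 comes off first (add 1) ⇒ sub: x = 2.

Answer: x ∈ {2}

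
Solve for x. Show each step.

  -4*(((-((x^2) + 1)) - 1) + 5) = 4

Step 1. [-4*(((-((x^2) + 1)) - 1) + 5) = 4] -4 out front; divide by -4 ⇒ div: ((-((x^2) + 1)) - 1) + 5 = -1.
Step 2. [((-((x^2) + 1)) - 1) + 5 = -1] subtract 5: x sits inside (… + 5), so sub: (-((x^2) + 1)) - 1 = -6.
Step 3. [(-((x^2) + 1)) - 1 = -6] the outer -1 inverts by adding 1 ⇒ sub: -((x^2) + 1) = -5.
Step 4. [-((x^2) + 1) = -5] LHS negated; negate both sides ⇒ neg: (x^2) + 1 = 5.
Step 5. [(x^2) + 1 = 5] +1 is outermost — subtract 1 both sides ⇒ sub: x^2 = 4.
Step 6. [x^2 = 4] √ both sides: 4 ≥ 0 gives two branches, so sqrt: x = 2 or -2.

Answer: x ∈ {-2, 2}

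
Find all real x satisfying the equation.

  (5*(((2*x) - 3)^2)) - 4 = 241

Step 1. [(5*(((2*x) - 3)^2)) - 4 = 241] add 4: x sits inside (… - 4), so sub: 5*(((2*x) - 3)^2) = 245.
Step 2. [5*(((2*x) - 3)^2) = 245] 5·(inner) — divide through by 5. So div: ((2*x) - 3)^2 = 49.
Step 3. [((2*x) - 3)^2 = 49] LHS squared, RHS 49 ≥ 0: apply √ (±), so sqrt: (2*x) - 3 = 7 or -7.
Step 4. [(2*x) - 3 = 7 or -7] peel the -3: add 3 from each side ⇒ sub: 2*x = 10 or -4.
Step 5. [2*x = 10 or -4] leading coefficient 2: divide by 2 ⇒ div: x = 5 or -2.

Answer: x ∈ {-2, 5}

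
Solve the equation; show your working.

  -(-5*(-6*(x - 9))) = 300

Step 1. [-(-5*(-6*(x - 9))) = 300] leading − — multiply by −1 ⇒ neg: -5*(-6*(x - 9)) = -300.
Step 2. [-5*(-6*(x - 9)) = -300] -5·(inner) — divide through by -5 ⇒ div: -6*(x - 9) = 60.
Step 3. [-6*(x - 9) = 60] LHS = -6·(…); ÷-6 both sides. So div: x - 9 = -10.
Step 4. [x - 9 = -10] peel the -9: add 9 from each side ⇒ sub: x = -1.

Answer: x ∈ {-1}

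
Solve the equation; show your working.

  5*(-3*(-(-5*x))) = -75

Step 1. [5*(-3*(-(-5*x))) = -75] divide by the outer 5 ⇒ div: -3*(-(-5*x)) = -15.
Step 2. [-3*(-(-5*x)) = -15] leading coefficient -3: divide by -3, so div: -(-5*x) = 5.
Step 3. [-(-5*x) = 5] LHS negated; negate both sides, so neg: -5*x = -5.
Step 4. [-5*x = -5] -5·(inner) — divide through by -5. So div: x = 1.

Answer: x ∈ {1}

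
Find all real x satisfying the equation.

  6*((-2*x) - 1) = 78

Step 1. [6*((-2*x) - 1) = 78] leading coefficient 6: divide by 6, so div: (-2*x) - 1 = 13.
Step 2. [(-2*x) - 1 = 13] peel the -1: add 1 from each side, so sub: -2*x = 14.
Step 3. [-2*x = 14] leading coefficient -2: divide by -2. So div: x = -7.

Answer: x ∈ {-7}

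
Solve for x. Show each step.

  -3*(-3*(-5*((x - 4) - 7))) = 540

Step 1. [-3*(-3*(-5*((x - 4) - 7))) = 540] leading coefficient -3: divide by -3 ⇒ div: -3*(-5*((x - 4) - 7)) = -180.
Step 2. [-3*(-5*((x - 4) - 7)) = -180] divide by the outer -3, so div: -5*((x - 4) - 7) = 60.
Step 3. [-5*((x - 4) - 7) = 60] -5·(inner) — divide through by -5, so div: (x - 4) - 7 = -12.
Step 4. [(x - 4) - 7 = -12] 7 comes off first (add 7), so sub: x - 4 = -5.
Step 5. [x - 4 = -5] the outer -4 inverts by adding 4 ⇒ sub: x = -1.

Answer: x ∈ {-1}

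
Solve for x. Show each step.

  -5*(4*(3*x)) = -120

Step 1. [-5*(4*(3*x)) = -120] leading coefficient -5: divide by -5 ⇒ div: 4*(3*x) = 24.
Step 2. [4*(3*x) = 24] leading coefficient 4: divide by 4 ⇒ div: 3*x = 6.
Step 3. [3*x = 6] 3 out front; divide by 3, so div: x = 2.

Answer: x ∈ {2}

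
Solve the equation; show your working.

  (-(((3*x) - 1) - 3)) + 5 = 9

Step 1. [(-(((3*x) - 1) - 3)) + 5 = 9] 5 comes off first (subtract 5), so sub: -(((3*x) - 1) - 3) = 4.
Step 2. [-(((3*x) - 1) - 3) = 4] flip signs both sides. So neg: ((3*x) - 1) - 3 = -4.
Step 3. [((3*x) - 1) - 3 = -4] add 3: x sits inside (… - 3). So sub: (3*x) - 1 = -1.
Step 4. [(3*x) - 1 = -1] 1 comes off first (add 1). So sub: 3*x = 0.
Step 5. [3*x = 0] 3 out front; divide by 3 ⇒ div: x = 0.

Answer: x ∈ {0}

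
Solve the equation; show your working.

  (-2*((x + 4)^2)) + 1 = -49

Step 1. [(-2*((x + 4)^2)) + 1 = -49] +1 is outermost — subtract 1 both sides ⇒ sub: -2*((x + 4)^2) = -50.
Step 2. [-2*((x + 4)^2) = -50] divide by the outer -2 ⇒ div: (x + 4)^2 = 25.
Step 3. [(x + 4)^2 = 25] √ both sides: 25 ≥ 0 gives two branches, so sqrt: x + 4 = 5 or -5.
Step 4. [x + 4 = 5 or -5] the outer +4 inverts by subtracting 4. So sub: x = 1 or -9.

Answer: x ∈ {-9, 1}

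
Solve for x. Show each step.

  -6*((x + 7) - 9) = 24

Step 1. [-6*((x + 7) - 9) = 24] leading coefficient -6: divide by -6 ⇒ div: (x + 7) - 9 = -4.
Step 2. [(x + 7) - 9 = -4] the outer -9 inverts by adding 9, so sub: x + 7 = 5.
Step 3. [x + 7 = 5] peel the +7: subtract 7 from each side, so sub: x = -2.

Answer: x ∈ {-2}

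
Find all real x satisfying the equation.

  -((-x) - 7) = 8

Step 1. [-((-x) - 7) = 8] LHS negated; negate both sides ⇒ neg: (-x) - 7 = -8.
Step 2. [(-x) - 7 = -8] 7 comes off first (add 7), so sub: -x = -1.
Step 3. [-x = -1] flip signs both sides, so neg: x = 1.

Answer: x ∈ {1}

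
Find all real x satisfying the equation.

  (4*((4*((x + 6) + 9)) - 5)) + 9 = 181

Step 1. [(4*((4*((x + 6) + 9)) - 5)) + 9 = 181] +9 is outermost — subtract 9 both sides, so sub: 4*((4*((x + 6) + 9)) - 5) = 172.
Step 2. [4*((4*((x + 6) + 9)) - 5) = 172] leading coefficient 4: divide by 4 ⇒ div: (4*((x + 6) + 9)) - 5 = 43.
Step 3. [(4*((x + 6) + 9)) - 5 = 43] peel the -5: add 5 from each side. So sub: 4*((x + 6) + 9) = 48.
Step 4. [4*((x + 6) + 9) = 48] LHS = 4·(…); ÷4 both sides ⇒ div: (x + 6) + 9 = 12.
Step 5. [(x + 6) + 9 = 12] +9 is outermost — subtract 9 both sides ⇒ sub: x + 6 = 3.
Step 6. [x + 6 = 3] 6 comes off first (subtract 6) ⇒ sub: x = -3.

Answer: x ∈ {-3}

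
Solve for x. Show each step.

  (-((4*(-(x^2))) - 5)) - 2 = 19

Step 1. [(-((4*(-(x^2))) - 5)) - 2 = 19] peel the -2: add 2 from each side. So sub: -((4*(-(x^2))) - 5) = 21.
Step 2. [-((4*(-(x^2))) - 5) = 21] leading − — multiply by −1 ⇒ neg: (4*(-(x^2))) - 5 = -21.
Step 3. [(4*(-(x^2))) - 5 = -21] -5 is outermost — add 5 both sides, so sub: 4*(-(x^2)) = -16.
Step 4. [4*(-(x^2)) = -16] 4·(inner) — divide through by 4 ⇒ div: -(x^2) = -4.
Step 5. [-(x^2) = -4] LHS negated; negate both sides, so neg: x^2 = 4.
Step 6. [x^2 = 4] √ both sides: 4 ≥ 0 gives two branches. So sqrt: x = 2 or -2.

Answer: x ∈ {-2, 2}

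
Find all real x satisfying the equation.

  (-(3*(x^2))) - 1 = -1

Step 1. [(-(3*(x^2))) - 1 = -1] the outer -1 inverts by adding 1 ⇒ sub: -(3*(x^2)) = 0.
Step 2. [-(3*(x^2)) = 0] leading − — multiply by −1. So neg: 3*(x^2) = 0.
Step 3. [3*(x^2) = 0] leading coefficient 3: divide by 3, so div: x^2 = 0.
Step 4. [x^2 = 0] LHS squared, RHS 0 ≥ 0: apply √ (±). So sqrt: x = 0.

Answer: x ∈ {0}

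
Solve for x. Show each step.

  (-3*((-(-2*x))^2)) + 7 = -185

Step 1. [(-3*((-(-2*x))^2)) + 7 = -185] the outer +7 inverts by subtracting 7. So sub: -3*((-(-2*x))^2) = -192.
Step 2. [-3*((-(-2*x))^2) = -192] LHS = -3·(…); ÷-3 both sides ⇒ div: (-(-2*x))^2 = 64.
Step 3. [(-(-2*x))^2 = 64] √ both sides: 64 ≥ 0 gives two branches. So sqrt: -(-2*x) = 8 or -8.
Step 4. [-(-2*x) = 8 or -8] flip signs both sides ⇒ neg: -2*x = -8 or 8.
Step 5. [-2*x = -8 or 8] LHS = -2·(…); ÷-2 both sides ⇒ div: x = 4 or -4.

Answer: x ∈ {-4, 4}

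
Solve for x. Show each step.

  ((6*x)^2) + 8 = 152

Step 1. [((6*x)^2) + 8 = 152] subtract 8: x sits inside (… + 8). So sub: (6*x)^2 = 144.
Step 2. [(6*x)^2 = 144] LHS squared, RHS 144 ≥ 0: apply √ (±) ⇒ sqrt: 6*x = 12 or -12.
Step 3. [6*x = 12 or -12] 6 out front; divide by 6 ⇒ div: x = 2 or -2.

Answer: x ∈ {-2, 2}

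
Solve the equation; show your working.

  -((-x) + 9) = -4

Step 1. [-((-x) + 9) = -4] LHS negated; negate both sides. So neg: (-x) + 9 = 4.
Step 2. [(-x) + 9 = 4] peel the +9: subtract 9 from each side. So sub: -x = -5.
Step 3. [-x = -5] LHS negated; negate both sides ⇒ neg: x = 5.

Answer: x ∈ {5}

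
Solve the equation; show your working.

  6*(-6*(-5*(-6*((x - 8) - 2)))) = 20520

Step 1. [6*(-6*(-5*(-6*((x - 8) - 2)))) = 20520] 6·(inner) — divide through by 6 ⇒ div: -6*(-5*(-6*((x - 8) - 2))) = 3420.
Step 2. [-6*(-5*(-6*((x - 8) - 2))) = 3420] -6 out front; divide by -6. So div: -5*(-6*((x - 8) - 2)) = -570.
Step 3. [-5*(-6*((x - 8) - 2)) = -570] LHS = -5·(…); ÷-5 both sides ⇒ div: -6*((x - 8) - 2) = 114.
Step 4. [-6*((x - 8) - 2) = 114] leading coefficient -6: divide by -6. So div: (x - 8) - 2 = -19.
Step 5. [(x - 8) - 2 = -19] -2 is outermost — add 2 both sides, so sub: x - 8 = -17.
Step 6. [x - 8 = -17] 8 comes off first (add 8), so sub: x = -9.

Answer: x ∈ {-9}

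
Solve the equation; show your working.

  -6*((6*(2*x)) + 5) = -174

Step 1. [-6*((6*(2*x)) + 5) = -174] divide by the outer -6 ⇒ div: (6*(2*x)) + 5 = 29.
Step 2. [(6*(2*x)) + 5 = 29] the outer +5 inverts by subtracting 5. So sub: 6*(2*x) = 24.
Step 3. [6*(2*x) = 24] 6·(inner) — divide through by 6. So div: 2*x = 4.
Step 4. [2*x = 4] 2·(inner) — divide through by 2, so div: x = 2.

Answer: x ∈ {2}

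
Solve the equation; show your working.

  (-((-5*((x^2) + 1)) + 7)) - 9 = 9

Step 1. [(-((-5*((x^2) + 1)) + 7)) - 9 = 9] the outer -9 inverts by adding 9. So sub: -((-5*((x^2) + 1)) + 7) = 18.
Step 2. [-((-5*((x^2) + 1)) + 7) = 18] LHS negated; negate both sides. So neg: (-5*((x^2) + 1)) + 7 = -18.
Step 3. [(-5*((x^2) + 1)) + 7 = -18] +7 is outermost — subtract 7 both sides. So sub: -5*((x^2) + 1) = -25.
Step 4. [-5*((x^2) + 1) = -25] -5 out front; divide by -5, so div: (x^2) + 1 = 5.
Step 5. [(x^2) + 1 = 5] +1 is outermost — subtract 1 both sides, so sub: x^2 = 4.
Step 6. [x^2 = 4] √ both sides: 4 ≥ 0 gives two branches, so sqrt: x = 2 or -2.

Answer: x ∈ {-2, 2}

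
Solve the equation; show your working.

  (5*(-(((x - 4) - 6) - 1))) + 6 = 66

Step 1. [(5*(-(((x - 4) - 6) - 1))) + 6 = 66] peel the +6: subtract 6 from each side ⇒ sub: 5*(-(((x - 4) - 6) - 1)) = 60.
Step 2. [5*(-(((x - 4) - 6) - 1)) = 60] LHS = 5·(…); ÷5 both sides, so div: -(((x - 4) - 6) - 1) = 12.
Step 3. [-(((x - 4) - 6) - 1) = 12] leading − — multiply by −1 ⇒ neg: ((x - 4) - 6) - 1 = -12.
Step 4. [((x - 4) - 6) - 1 = -12] the outer -1 inverts by adding 1. So sub: (x - 4) - 6 = -11.
Step 5. [(x - 4) - 6 = -11] peel the -6: add 6 from each side. So sub: x - 4 = -5.
Step 6. [x - 4 = -5] the outer -4 inverts by adding 4, so sub: x = -1.

Answer: x ∈ {-1}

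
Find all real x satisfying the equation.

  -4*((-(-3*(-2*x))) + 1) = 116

Step 1. [-4*((-(-3*(-2*x))) + 1) = 116] -4·(inner) — divide through by -4 ⇒ div: (-(-3*(-2*x))) + 1 = -29.
Step 2. [(-(-3*(-2*x))) + 1 = -29] peel the +1: subtract 1 from each side. So sub: -(-3*(-2*x)) = -30.
Step 3. [-(-3*(-2*x)) = -30] flip signs both sides, so neg: -3*(-2*x) = 30.
Step 4. [-3*(-2*x) = 30] leading coefficient -3: divide by -3 ⇒ div: -2*x = -10.
Step 5. [-2*x = -10] -2 out front; divide by -2. So div: x = 5.

Answer: x ∈ {5}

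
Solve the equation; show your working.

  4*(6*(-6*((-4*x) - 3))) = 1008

Step 1. [4*(6*(-6*((-4*x) - 3))) = 1008] LHS = 4·(…); ÷4 both sides ⇒ div: 6*(-6*((-4*x) - 3)) = 252.
Step 2. [6*(-6*((-4*x) - 3)) = 252] 6·(inner) — divide through by 6 ⇒ div: -6*((-4*x) - 3) = 42.
Step 3. [-6*((-4*x) - 3) = 42] LHS = -6·(…); ÷-6 both sides ⇒ div: (-4*x) - 3 = -7.
Step 4. [(-4*x) - 3 = -7] the outer -3 inverts by adding 3. So sub: -4*x = -4.
Step 5. [-4*x = -4] LHS = -4·(…); ÷-4 both sides. So div: x = 1.

Answer: x ∈ {1}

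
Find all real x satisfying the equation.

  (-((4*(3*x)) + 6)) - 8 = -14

Step 1. [(-((4*(3*x)) + 6)) - 8 = -14] -8 is outermost — add 8 both sides, so sub: -((4*(3*x)) + 6) = -6.
Step 2. [-((4*(3*x)) + 6) = -6] leading − — multiply by −1. So neg: (4*(3*x)) + 6 = 6.
Step 3. [(4*(3*x)) + 6 = 6] 6 comes off first (subtract 6) ⇒ sub: 4*(3*x) = 0.
Step 4. [4*(3*x) = 0] 4 out front; divide by 4, so div: 3*x = 0.
Step 5. [3*x = 0] 3 out front; divide by 3 ⇒ div: x = 0.

Answer: x ∈ {0}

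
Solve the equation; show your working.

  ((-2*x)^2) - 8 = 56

Step 1. [((-2*x)^2) - 8 = 56] -8 is outermost — add 8 both sides, so sub: (-2*x)^2 = 64.
Step 2. [(-2*x)^2 = 64] 64 ≥ 0, LHS is (·)² — take ±√. So sqrt: -2*x = 8 or -8.
Step 3. [-2*x = 8 or -8] leading coefficient -2: divide by -2 ⇒ div: x = -4 or 4.

Answer: x ∈ {-4, 4}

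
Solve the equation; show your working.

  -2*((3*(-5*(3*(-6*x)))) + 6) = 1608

Step 1. [-2*((3*(-5*(3*(-6*x)))) + 6) = 1608] divide by the outer -2, so div: (3*(-5*(3*(-6*x)))) + 6 = -804.
Step 2. [(3*(-5*(3*(-6*x)))) + 6 = -804] 3 | LHS and 3 | -804: pull 3 out. So factor: (-5*(3*(-6*x))) + 2 = -268.
Step 3. [(-5*(3*(-6*x))) + 2 = -268] +2 is outermost — subtract 2 both sides, so sub: -5*(3*(-6*x)) = -270.
Step 4. [-5*(3*(-6*x)) = -270] LHS = -5·(…); ÷-5 both sides. So div: 3*(-6*x) = 54.
Step 5. [3*(-6*x) = 54] LHS = 3·(…); ÷3 both sides. So div: -6*x = 18.
Step 6. [-6*x = 18] leading coefficient -6: divide by -6, so div: x = -3.

Answer: x ∈ {-3}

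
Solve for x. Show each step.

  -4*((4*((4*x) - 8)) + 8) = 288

Step 1. [-4*((4*((4*x) - 8)) + 8) = 288] -4 out front; divide by -4, so div: (4*((4*x) - 8)) + 8 = -72.
Step 2. [(4*((4*x) - 8)) + 8 = -72] +8 is outermost — subtract 8 both sides ⇒ sub: 4*((4*x) - 8) = -80.
Step 3. [4*((4*x) - 8) = -80] 4 out front; divide by 4, so div: (4*x) - 8 = -20.
Step 4. [(4*x) - 8 = -20] add 8: x sits inside (… - 8) ⇒ sub: 4*x = -12.
Step 5. [4*x = -12] leading coefficient 4: divide by 4. So div: x = -3.

Answer: x ∈ {-3}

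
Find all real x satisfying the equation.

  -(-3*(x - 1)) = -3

Step 1. [-(-3*(x - 1)) = -3] flip signs both sides. So neg: -3*(x - 1) = 3.
Step 2. [-3*(x - 1) = 3] -3 out front; divide by -3 ⇒ div: x - 1 = -1.
Step 3. [x - 1 = -1] the outer -1 inverts by adding 1, so sub: x = 0.

Answer: x ∈ {0}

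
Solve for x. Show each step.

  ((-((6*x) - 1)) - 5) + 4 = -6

Step 1. [((-((6*x) - 1)) - 5) + 4 = -6] +4 is outermost — subtract 4 both sides. So sub: (-((6*x) - 1)) - 5 = -10.
Step 2. [(-((6*x) - 1)) - 5 = -10] 5 comes off first (add 5). So sub: -((6*x) - 1) = -5.
Step 3. [-((6*x) - 1) = -5] LHS negated; negate both sides ⇒ neg: (6*x) - 1 = 5.
Step 4. [(6*x) - 1 = 5] the outer -1 inverts by adding 1. So sub: 6*x = 6.
Step 5. [6*x = 6] leading coefficient 6: divide by 6, so div: x = 1.

Answer: x ∈ {1}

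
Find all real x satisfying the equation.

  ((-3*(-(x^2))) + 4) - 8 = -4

Step 1. [((-3*(-(x^2))) + 4) - 8 = -4] peel the -8: add 8 from each side. So sub: (-3*(-(x^2))) + 4 = 4.
Step 2. [(-3*(-(x^2))) + 4 = 4] peel the +4: subtract 4 from each side, so sub: -3*(-(x^2)) = 0.
Step 3. [-3*(-(x^2)) = 0] LHS = -3·(…); ÷-3 both sides. So div: -(x^2) = 0.
Step 4. [-(x^2) = 0] flip signs both sides ⇒ neg: x^2 = 0.
Step 5. [x^2 = 0] LHS squared, RHS 0 ≥ 0: apply √ (±) ⇒ sqrt: x = 0.

Answer: x ∈ {0}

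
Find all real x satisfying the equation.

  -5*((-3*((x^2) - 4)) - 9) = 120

Step 1. [-5*((-3*((x^2) - 4)) - 9) = 120] -5·(inner) — divide through by -5, so div: (-3*((x^2) - 4)) - 9 = -24.
Step 2. [(-3*((x^2) - 4)) - 9 = -24] common factor -3 (LHS and -24) — divide through. So factor: ((x^2) - 4) + 3 = 8.
Step 3. [((x^2) - 4) + 3 = 8] peel the +3: subtract 3 from each side, so sub: (x^2) - 4 = 5.
Step 4. [(x^2) - 4 = 5] peel the -4: add 4 from each side, so sub: x^2 = 9.
Step 5. [x^2 = 9] LHS squared, RHS 9 ≥ 0: apply √ (±). So sqrt: x = 3 or -3.

Answer: x ∈ {-3, 3}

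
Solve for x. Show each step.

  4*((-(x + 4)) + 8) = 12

Step 1. [4*((-(x + 4)) + 8) = 12] leading coefficient 4: divide by 4. So div: (-(x + 4)) + 8 = 3.
Step 2. [(-(x + 4)) + 8 = 3] +8 is outermost — subtract 8 both sides. So sub: -(x + 4) = -5.
Step 3. [-(x + 4) = -5] flip signs both sides, so neg: x + 4 = 5.
Step 4. [x + 4 = 5] the outer +4 inverts by subtracting 4, so sub: x = 1.

Answer: x ∈ {1}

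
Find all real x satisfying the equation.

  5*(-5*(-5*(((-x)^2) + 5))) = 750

Step 1. [5*(-5*(-5*(((-x)^2) + 5))) = 750] leading coefficient 5: divide by 5, so div: -5*(-5*(((-x)^2) + 5)) = 150.
Step 2. [-5*(-5*(((-x)^2) + 5)) = 150] divide by the outer -5 ⇒ div: -5*(((-x)^2) + 5) = -30.
Step 3. [-5*(((-x)^2) + 5) = -30] -5·(inner) — divide through by -5. So div: ((-x)^2) + 5 = 6.
Step 4. [((-x)^2) + 5 = 6] the outer +5 inverts by subtracting 5. So sub: (-x)^2 = 1.
Step 5. [(-x)^2 = 1] LHS squared, RHS 1 ≥ 0: apply √ (±). So sqrt: -x = 1 or -1.
Step 6. [-x = 1 or -1] flip signs both sides ⇒ neg: x = -1 or 1.

Answer: x ∈ {-1, 1}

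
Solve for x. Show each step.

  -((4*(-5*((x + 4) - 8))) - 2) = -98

Step 1. [-((4*(-5*((x + 4) - 8))) - 2) = -98] LHS negated; negate both sides, so neg: (4*(-5*((x + 4) - 8))) - 2 = 98.
Step 2. [(4*(-5*((x + 4) - 8))) - 2 = 98] -2 is outermost — add 2 both sides, so sub: 4*(-5*((x + 4) - 8)) = 100.
Step 3. [4*(-5*((x + 4) - 8)) = 100] 4 out front; divide by 4, so div: -5*((x + 4) - 8) = 25.
Step 4. [-5*((x + 4) - 8) = 25] LHS = -5·(…); ÷-5 both sides, so div: (x + 4) - 8 = -5.
Step 5. [(x + 4) - 8 = -5] peel the -8: add 8 from each side, so sub: x + 4 = 3.
Step 6. [x + 4 = 3] 4 comes off first (subtract 4). So sub: x = -1.

Answer: x ∈ {-1}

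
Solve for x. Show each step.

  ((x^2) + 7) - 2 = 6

Step 1. [((x^2) + 7) - 2 = 6] -2 is outermost — add 2 both sides. So sub: (x^2) + 7 = 8.
Step 2. [(x^2) + 7 = 8] +7 is outermost — subtract 7 both sides, so sub: x^2 = 1.
Step 3. [x^2 = 1] √ both sides: 1 ≥ 0 gives two branches. So sqrt: x = 1 or -1.

Answer: x ∈ {-1, 1}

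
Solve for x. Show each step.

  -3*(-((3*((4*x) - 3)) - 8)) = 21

Step 1. [-3*(-((3*((4*x) - 3)) - 8)) = 21] divide by the outer -3. So div: -((3*((4*x) - 3)) - 8) = -7.
Step 2. [-((3*((4*x) - 3)) - 8) = -7] flip signs both sides, so neg: (3*((4*x) - 3)) - 8 = 7.
Step 3. [(3*((4*x) - 3)) - 8 = 7] peel the -8: add 8 from each side, so sub: 3*((4*x) - 3) = 15.
Step 4. [3*((4*x) - 3) = 15] 3·(inner) — divide through by 3 ⇒ div: (4*x) - 3 = 5.
Step 5. [(4*x) - 3 = 5] the outer -3 inverts by adding 3 ⇒ sub: 4*x = 8.
Step 6. [4*x = 8] leading coefficient 4: divide by 4. So div: x = 2.

Answer: x ∈ {2}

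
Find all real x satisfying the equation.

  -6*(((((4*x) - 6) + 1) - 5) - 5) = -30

Step 1. [-6*(((((4*x) - 6) + 1) - 5) - 5) = -30] leading coefficient -6: divide by -6, so div: ((((4*x) - 6) + 1) - 5) - 5 = 5.
Step 2. [((((4*x) - 6) + 1) - 5) - 5 = 5] peel the -5: add 5 from each side ⇒ sub: (((4*x) - 6) + 1) - 5 = 10.
Step 3. [(((4*x) - 6) + 1) - 5 = 10] add 5: x sits inside (… - 5). So sub: ((4*x) - 6) + 1 = 15.
Step 4. [((4*x) - 6) + 1 = 15] subtract 1: x sits inside (… + 1) ⇒ sub: (4*x) - 6 = 14.
Step 5. [(4*x) - 6 = 14] peel the -6: add 6 from each side, so sub: 4*x = 20.
Step 6. [4*x = 20] 4 out front; divide by 4. So div: x = 5.

Answer: x ∈ {5}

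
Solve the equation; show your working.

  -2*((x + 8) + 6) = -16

Step 1. [-2*((x + 8) + 6) = -16] LHS = -2·(…); ÷-2 both sides ⇒ div: (x + 8) + 6 = 8.
Step 2. [(x + 8) + 6 = 8] peel the +6: subtract 6 from each side, so sub: x + 8 = 2.
Step 3. [x + 8 = 2] +8 is outermost — subtract 8 both sides ⇒ sub: x = -6.

Answer: x ∈ {-6}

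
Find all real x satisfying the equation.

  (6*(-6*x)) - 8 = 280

Step 1. [(6*(-6*x)) - 8 = 280] 8 comes off first (add 8). So sub: 6*(-6*x) = 288.
Step 2. [6*(-6*x) = 288] leading coefficient 6: divide by 6 ⇒ div: -6*x = 48.
Step 3. [-6*x = 48] leading coefficient -6: divide by -6, so div: x = -8.

Answer: x ∈ {-8}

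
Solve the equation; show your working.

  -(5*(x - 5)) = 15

Step 1. [-(5*(x - 5)) = 15] flip signs both sides ⇒ neg: 5*(x - 5) = -15.
Step 2. [5*(x - 5) = -15] leading coefficient 5: divide by 5, so div: x - 5 = -3.
Step 3. [x - 5 = -3] 5 comes off first (add 5), so sub: x = 2.

Answer: x ∈ {2}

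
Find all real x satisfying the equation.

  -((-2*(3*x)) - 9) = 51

Step 1. [-((-2*(3*x)) - 9) = 51] flip signs both sides. So neg: (-2*(3*x)) - 9 = -51.
Step 2. [(-2*(3*x)) - 9 = -51] -9 is outermost — add 9 both sides. So sub: -2*(3*x) = -42.
Step 3. [-2*(3*x) = -42] -2 out front; divide by -2 ⇒ div: 3*x = 21.
Step 4. [3*x = 21] 3 out front; divide by 3 ⇒ div: x = 7.

Answer: x ∈ {7}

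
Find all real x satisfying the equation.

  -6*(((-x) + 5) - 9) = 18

Step 1. [-6*(((-x) + 5) - 9) = 18] LHS = -6·(…); ÷-6 both sides ⇒ div: ((-x) + 5) - 9 = -3.
Step 2. [((-x) + 5) - 9 = -3] 9 comes off first (add 9). So sub: (-x) + 5 = 6.
Step 3. [(-x) + 5 = 6] +5 is outermost — subtract 5 both sides, so sub: -x = 1.
Step 4. [-x = 1] flip signs both sides, so neg: x = -1.

Answer: x ∈ {-1}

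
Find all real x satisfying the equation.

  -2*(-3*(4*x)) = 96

Step 1. [-2*(-3*(4*x)) = 96] leading coefficient -2: divide by -2, so div: -3*(4*x) = -48.
Step 2. [-3*(4*x) = -48] leading coefficient -3: divide by -3. So div: 4*x = 16.
Step 3. [4*x = 16] LHS = 4·(…); ÷4 both sides ⇒ div: x = 4.

Answer: x ∈ {4}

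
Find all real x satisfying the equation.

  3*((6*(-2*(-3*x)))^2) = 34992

Step 1. [3*((6*(-2*(-3*x)))^2) = 34992] LHS = 3·(…); ÷3 both sides, so div: (6*(-2*(-3*x)))^2 = 11664.
Step 2. [(6*(-2*(-3*x)))^2 = 11664] LHS squared, RHS 11664 ≥ 0: apply √ (±), so sqrt: 6*(-2*(-3*x)) = 108 or -108.
Step 3. [6*(-2*(-3*x)) = 108 or -108] 6 out front; divide by 6, so div: -2*(-3*x) = 18 or -18.
Step 4. [-2*(-3*x) = 18 or -18] LHS = -2·(…); ÷-2 both sides, so div: -3*x = -9 or 9.
Step 5. [-3*x = -9 or 9] divide by the outer -3 ⇒ div: x = 3 or -3.

Answer: x ∈ {-3, 3}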